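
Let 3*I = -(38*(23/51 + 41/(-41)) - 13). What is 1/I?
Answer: 153/1727 ≈ 0.088593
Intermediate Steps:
I = 1727/153 (I = (-(38*(23/51 + 41/(-41)) - 13))/3 = (-(38*(23*(1/51) + 41*(-1/41)) - 13))/3 = (-(38*(23/51 - 1) - 13))/3 = (-(38*(-28/51) - 13))/3 = (-(-1064/51 - 13))/3 = (-1*(-1727/51))/3 = (⅓)*(1727/51) = 1727/153 ≈ 11.288)
1/I = 1/(1727/153) = 153/1727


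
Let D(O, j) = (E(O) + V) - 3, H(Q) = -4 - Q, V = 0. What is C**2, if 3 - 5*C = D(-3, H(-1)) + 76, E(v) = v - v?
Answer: 196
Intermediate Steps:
E(v) = 0
D(O, j) = -3 (D(O, j) = (0 + 0) - 3 = 0 - 3 = -3)
C = -14 (C = 3/5 - (-3 + 76)/5 = 3/5 - 1/5*73 = 3/5 - 73/5 = -14)
C**2 = (-14)**2 = 196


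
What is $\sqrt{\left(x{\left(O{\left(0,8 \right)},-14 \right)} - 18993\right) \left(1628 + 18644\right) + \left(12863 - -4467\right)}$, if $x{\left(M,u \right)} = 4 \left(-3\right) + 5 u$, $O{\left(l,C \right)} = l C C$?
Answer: $i \sqrt{386671070} \approx 19664.0 i$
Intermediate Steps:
$O{\left(l,C \right)} = l C^{2}$ ($O{\left(l,C \right)} = C l C = l C^{2}$)
$x{\left(M,u \right)} = -12 + 5 u$
$\sqrt{\left(x{\left(O{\left(0,8 \right)},-14 \right)} - 18993\right) \left(1628 + 18644\right) + \left(12863 - -4467\right)} = \sqrt{\left(\left(-12 + 5 \left(-14\right)\right) - 18993\right) \left(1628 + 18644\right) + \left(12863 - -4467\right)} = \sqrt{\left(\left(-12 - 70\right) - 18993\right) 20272 + \left(12863 + 4467\right)} = \sqrt{\left(-82 - 18993\right) 20272 + 17330} = \sqrt{\left(-19075\right) 20272 + 17330} = \sqrt{-386688400 + 17330} = \sqrt{-386671070} = i \sqrt{386671070}$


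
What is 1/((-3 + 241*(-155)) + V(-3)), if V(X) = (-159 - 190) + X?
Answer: -1/37710 ≈ -2.6518e-5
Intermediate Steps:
V(X) = -349 + X
1/((-3 + 241*(-155)) + V(-3)) = 1/((-3 + 241*(-155)) + (-349 - 3)) = 1/((-3 - 37355) - 352) = 1/(-37358 - 352) = 1/(-37710) = -1/37710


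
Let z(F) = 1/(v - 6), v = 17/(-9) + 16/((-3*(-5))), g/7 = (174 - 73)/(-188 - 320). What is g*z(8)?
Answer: 31815/155956 ≈ 0.20400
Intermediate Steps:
g = -707/508 (g = 7*((174 - 73)/(-188 - 320)) = 7*(101/(-508)) = 7*(101*(-1/508)) = 7*(-101/508) = -707/508 ≈ -1.3917)
v = -37/45 (v = 17*(-⅑) + 16/15 = -17/9 + 16*(1/15) = -17/9 + 16/15 = -37/45 ≈ -0.82222)
z(F) = -45/307 (z(F) = 1/(-37/45 - 6) = 1/(-307/45) = -45/307)
g*z(8) = -707/508*(-45/307) = 31815/155956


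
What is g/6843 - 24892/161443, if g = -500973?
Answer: -27016306665/368251483 ≈ -73.364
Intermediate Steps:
g/6843 - 24892/161443 = -500973/6843 - 24892/161443 = -500973*1/6843 - 24892*1/161443 = -166991/2281 - 24892/161443 = -27016306665/368251483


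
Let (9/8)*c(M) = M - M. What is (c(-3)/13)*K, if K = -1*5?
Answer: 0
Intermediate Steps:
c(M) = 0 (c(M) = 8*(M - M)/9 = (8/9)*0 = 0)
K = -5
(c(-3)/13)*K = (0/13)*(-5) = ((1/13)*0)*(-5) = 0*(-5) = 0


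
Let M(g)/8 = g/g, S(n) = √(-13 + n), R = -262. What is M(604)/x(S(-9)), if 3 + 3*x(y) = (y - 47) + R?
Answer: -3744/48683 - 12*I*√22/48683 ≈ -0.076906 - 0.0011562*I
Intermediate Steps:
M(g) = 8 (M(g) = 8*(g/g) = 8*1 = 8)
x(y) = -104 + y/3 (x(y) = -1 + ((y - 47) - 262)/3 = -1 + ((-47 + y) - 262)/3 = -1 + (-309 + y)/3 = -1 + (-103 + y/3) = -104 + y/3)
M(604)/x(S(-9)) = 8/(-104 + √(-13 - 9)/3) = 8/(-104 + √(-22)/3) = 8/(-104 + (I*√22)/3) = 8/(-104 + I*√22/3)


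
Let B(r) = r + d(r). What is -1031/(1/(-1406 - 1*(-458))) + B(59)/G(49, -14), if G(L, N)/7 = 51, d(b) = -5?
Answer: 116309190/119 ≈ 9.7739e+5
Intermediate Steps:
B(r) = -5 + r (B(r) = r - 5 = -5 + r)
G(L, N) = 357 (G(L, N) = 7*51 = 357)
-1031/(1/(-1406 - 1*(-458))) + B(59)/G(49, -14) = -1031/(1/(-1406 - 1*(-458))) + (-5 + 59)/357 = -1031/(1/(-1406 + 458)) + 54*(1/357) = -1031/(1/(-948)) + 18/119 = -1031/(-1/948) + 18/119 = -1031*(-948) + 18/119 = 977388 + 18/119 = 116309190/119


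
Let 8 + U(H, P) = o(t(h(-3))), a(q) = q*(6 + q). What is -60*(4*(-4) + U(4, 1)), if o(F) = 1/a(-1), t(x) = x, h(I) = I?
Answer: 1452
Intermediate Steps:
o(F) = -1/5 (o(F) = 1/(-(6 - 1)) = 1/(-1*5) = 1/(-5) = -1/5)
U(H, P) = -41/5 (U(H, P) = -8 - 1/5 = -41/5)
-60*(4*(-4) + U(4, 1)) = -60*(4*(-4) - 41/5) = -60*(-16 - 41/5) = -60*(-121/5) = 1452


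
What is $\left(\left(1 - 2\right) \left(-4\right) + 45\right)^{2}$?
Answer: $2401$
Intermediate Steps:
$\left(\left(1 - 2\right) \left(-4\right) + 45\right)^{2} = \left(\left(-1\right) \left(-4\right) + 45\right)^{2} = \left(4 + 45\right)^{2} = 49^{2} = 2401$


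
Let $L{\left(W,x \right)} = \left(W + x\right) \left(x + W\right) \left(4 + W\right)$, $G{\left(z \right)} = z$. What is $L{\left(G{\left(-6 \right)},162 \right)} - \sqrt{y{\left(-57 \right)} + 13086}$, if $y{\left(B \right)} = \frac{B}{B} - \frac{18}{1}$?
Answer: $-48672 - \sqrt{13069} \approx -48786.0$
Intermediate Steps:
$y{\left(B \right)} = -17$ ($y{\left(B \right)} = 1 - 18 = -17$)
$L{\left(W,x \right)} = \left(W + x\right)^{2} \left(4 + W\right)$ ($L{\left(W,x \right)} = \left(W + x\right) \left(W + x\right) \left(4 + W\right) = \left(W + x\right)^{2} \left(4 + W\right)$)
$L{\left(G{\left(-6 \right)},162 \right)} - \sqrt{y{\left(-57 \right)} + 13086} = \left(-6 + 162\right)^{2} \left(4 - 6\right) - \sqrt{-17 + 13086} = 156^{2} \left(-2\right) - \sqrt{13069} = 24336 \left(-2\right) - \sqrt{13069} = -48672 - \sqrt{13069}$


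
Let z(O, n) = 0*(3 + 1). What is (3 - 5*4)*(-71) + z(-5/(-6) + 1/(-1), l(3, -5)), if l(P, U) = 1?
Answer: 1207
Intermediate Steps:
z(O, n) = 0 (z(O, n) = 0*4 = 0)
(3 - 5*4)*(-71) + z(-5/(-6) + 1/(-1), l(3, -5)) = (3 - 5*4)*(-71) + 0 = (3 - 20)*(-71) + 0 = -17*(-71) + 0 = 1207 + 0 = 1207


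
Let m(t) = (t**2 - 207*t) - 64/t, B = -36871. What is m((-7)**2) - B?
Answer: 1427257/49 ≈ 29128.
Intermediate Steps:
m(t) = t**2 - 207*t - 64/t
m((-7)**2) - B = (-64 + ((-7)**2)**2*(-207 + (-7)**2))/((-7)**2) - 1*(-36871) = (-64 + 49**2*(-207 + 49))/49 + 36871 = (-64 + 2401*(-158))/49 + 36871 = (-64 - 379358)/49 + 36871 = (1/49)*(-379422) + 36871 = -379422/49 + 36871 = 1427257/49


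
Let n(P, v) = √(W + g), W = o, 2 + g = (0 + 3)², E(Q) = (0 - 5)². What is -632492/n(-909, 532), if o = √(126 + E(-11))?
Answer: -632492/√(7 + √151) ≈ -1.4402e+5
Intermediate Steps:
E(Q) = 25 (E(Q) = (-5)² = 25)
o = √151 (o = √(126 + 25) = √151 ≈ 12.288)
g = 7 (g = -2 + (0 + 3)² = -2 + 3² = -2 + 9 = 7)
W = √151 ≈ 12.288
n(P, v) = √(7 + √151) (n(P, v) = √(√151 + 7) = √(7 + √151))
-632492/n(-909, 532) = -632492/√(7 + √151)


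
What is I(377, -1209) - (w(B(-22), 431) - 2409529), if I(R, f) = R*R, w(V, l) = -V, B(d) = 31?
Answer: 2551689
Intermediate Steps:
I(R, f) = R**2
I(377, -1209) - (w(B(-22), 431) - 2409529) = 377**2 - (-1*31 - 2409529) = 142129 - (-31 - 2409529) = 142129 - 1*(-2409560) = 142129 + 2409560 = 2551689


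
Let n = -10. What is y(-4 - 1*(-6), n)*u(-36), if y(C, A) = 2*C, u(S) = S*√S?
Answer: -864*I ≈ -864.0*I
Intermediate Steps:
u(S) = S^(3/2)
y(-4 - 1*(-6), n)*u(-36) = (2*(-4 - 1*(-6)))*(-36)^(3/2) = (2*(-4 + 6))*(-216*I) = (2*2)*(-216*I) = 4*(-216*I) = -864*I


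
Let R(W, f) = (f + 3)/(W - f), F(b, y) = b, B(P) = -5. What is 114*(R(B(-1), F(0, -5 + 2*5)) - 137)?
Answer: -78432/5 ≈ -15686.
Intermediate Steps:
R(W, f) = (3 + f)/(W - f)
114*(R(B(-1), F(0, -5 + 2*5)) - 137) = 114*((3 + 0)/(-5 - 1*0) - 137) = 114*(3/(-5 + 0) - 137) = 114*(3/(-5) - 137) = 114*(-⅕*3 - 137) = 114*(-⅗ - 137) = 114*(-688/5) = -78432/5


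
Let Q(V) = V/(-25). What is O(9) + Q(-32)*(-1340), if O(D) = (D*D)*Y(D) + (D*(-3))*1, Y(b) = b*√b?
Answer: 2224/5 ≈ 444.80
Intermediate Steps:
Q(V) = -V/25 (Q(V) = V*(-1/25) = -V/25)
Y(b) = b^(3/2)
O(D) = D^(7/2) - 3*D (O(D) = (D*D)*D^(3/2) + (D*(-3))*1 = D²*D^(3/2) - 3*D*1 = D^(7/2) - 3*D)
O(9) + Q(-32)*(-1340) = 9*(-3 + 9^(5/2)) - 1/25*(-32)*(-1340) = 9*(-3 + 243) + (32/25)*(-1340) = 9*240 - 8576/5 = 2160 - 8576/5 = 2224/5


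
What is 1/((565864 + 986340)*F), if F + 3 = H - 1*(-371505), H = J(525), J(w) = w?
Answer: 1/577461797508 ≈ 1.7317e-12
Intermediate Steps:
H = 525
F = 372027 (F = -3 + (525 - 1*(-371505)) = -3 + (525 + 371505) = -3 + 372030 = 372027)
1/((565864 + 986340)*F) = 1/((565864 + 986340)*372027) = (1/372027)/1552204 = (1/1552204)*(1/372027) = 1/577461797508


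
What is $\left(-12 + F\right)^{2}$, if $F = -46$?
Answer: $3364$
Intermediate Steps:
$\left(-12 + F\right)^{2} = \left(-12 - 46\right)^{2} = \left(-58\right)^{2} = 3364$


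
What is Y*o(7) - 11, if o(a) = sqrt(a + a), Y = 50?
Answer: -11 + 50*sqrt(14) ≈ 176.08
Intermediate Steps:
o(a) = sqrt(2)*sqrt(a) (o(a) = sqrt(2*a) = sqrt(2)*sqrt(a))
Y*o(7) - 11 = 50*(sqrt(2)*sqrt(7)) - 11 = 50*sqrt(14) - 11 = -11 + 50*sqrt(14)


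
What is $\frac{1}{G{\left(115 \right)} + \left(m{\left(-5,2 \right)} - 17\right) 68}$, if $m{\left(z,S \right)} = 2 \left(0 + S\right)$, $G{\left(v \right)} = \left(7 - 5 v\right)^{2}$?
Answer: $\frac{1}{321740} \approx 3.1081 \cdot 10^{-6}$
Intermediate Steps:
$m{\left(z,S \right)} = 2 S$
$\frac{1}{G{\left(115 \right)} + \left(m{\left(-5,2 \right)} - 17\right) 68} = \frac{1}{\left(-7 + 5 \cdot 115\right)^{2} + \left(2 \cdot 2 - 17\right) 68} = \frac{1}{\left(-7 + 575\right)^{2} + \left(4 - 17\right) 68} = \frac{1}{568^{2} - 884} = \frac{1}{322624 - 884} = \frac{1}{321740}$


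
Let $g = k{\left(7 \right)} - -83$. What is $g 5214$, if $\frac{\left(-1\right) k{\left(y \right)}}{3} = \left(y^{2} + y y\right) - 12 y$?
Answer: $213774$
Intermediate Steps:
$k{\left(y \right)} = - 6 y^{2} + 36 y$ ($k{\left(y \right)} = - 3 \left(\left(y^{2} + y y\right) - 12 y\right) = - 3 \left(\left(y^{2} + y^{2}\right) - 12 y\right) = - 3 \left(2 y^{2} - 12 y\right) = - 3 \left(- 12 y + 2 y^{2}\right) = - 6 y^{2} + 36 y$)
$g = 41$ ($g = 6 \cdot 7 \left(6 - 7\right) - -83 = 6 \cdot 7 \left(6 - 7\right) + 83 = 6 \cdot 7 \left(-1\right) + 83 = -42 + 83 = 41$)
$g 5214 = 41 \cdot 5214 = 213774$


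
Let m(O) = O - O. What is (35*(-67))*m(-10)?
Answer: 0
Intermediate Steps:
m(O) = 0
(35*(-67))*m(-10) = (35*(-67))*0 = -2345*0 = 0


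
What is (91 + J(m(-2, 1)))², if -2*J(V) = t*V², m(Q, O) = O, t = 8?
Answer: 7569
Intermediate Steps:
J(V) = -4*V²
(91 + J(m(-2, 1)))² = (91 - 4*1²)² = (91 - 4*1)² = (91 - 4)² = 87² = 7569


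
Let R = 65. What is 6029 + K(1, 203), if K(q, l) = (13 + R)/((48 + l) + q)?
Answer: 253231/42 ≈ 6029.3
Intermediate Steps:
K(q, l) = 78/(48 + l + q) (K(q, l) = (13 + 65)/((48 + l) + q) = 78/(48 + l + q))
6029 + K(1, 203) = 6029 + 78/(48 + 203 + 1) = 6029 + 78/252 = 6029 + 78*(1/252) = 6029 + 13/42 = 253231/42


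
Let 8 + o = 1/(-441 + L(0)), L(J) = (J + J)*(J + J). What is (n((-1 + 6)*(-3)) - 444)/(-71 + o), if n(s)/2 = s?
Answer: 104517/17420 ≈ 5.9998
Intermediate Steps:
L(J) = 4*J**2 (L(J) = (2*J)*(2*J) = 4*J**2)
n(s) = 2*s
o = -3529/441 (o = -8 + 1/(-441 + 4*0**2) = -8 + 1/(-441 + 4*0) = -8 + 1/(-441 + 0) = -8 + 1/(-441) = -8 - 1/441 = -3529/441 ≈ -8.0023)
(n((-1 + 6)*(-3)) - 444)/(-71 + o) = (2*((-1 + 6)*(-3)) - 444)/(-71 - 3529/441) = (2*(5*(-3)) - 444)/(-34840/441) = (2*(-15) - 444)*(-441/34840) = (-30 - 444)*(-441/34840) = -474*(-441/34840) = 104517/17420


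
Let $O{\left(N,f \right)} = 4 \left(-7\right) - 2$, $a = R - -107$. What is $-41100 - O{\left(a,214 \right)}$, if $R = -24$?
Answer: $-41070$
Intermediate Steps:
$a = 83$ ($a = -24 - -107 = -24 + 107 = 83$)
$O{\left(N,f \right)} = -30$ ($O{\left(N,f \right)} = -28 - 2 = -30$)
$-41100 - O{\left(a,214 \right)} = -41100 - -30 = -41100 + 30 = -41070$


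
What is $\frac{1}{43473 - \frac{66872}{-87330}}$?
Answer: $\frac{43665}{1898281981} \approx 2.3002 \cdot 10^{-5}$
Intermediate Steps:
$\frac{1}{43473 - \frac{66872}{-87330}} = \frac{1}{43473 - - \frac{33436}{43665}} = \frac{1}{43473 + \frac{33436}{43665}} = \frac{1}{\frac{1898281981}{43665}} = \frac{43665}{1898281981}$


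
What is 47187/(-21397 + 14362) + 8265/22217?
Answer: -47152824/7442695 ≈ -6.3354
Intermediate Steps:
47187/(-21397 + 14362) + 8265/22217 = 47187/(-7035) + 8265*(1/22217) = 47187*(-1/7035) + 8265/22217 = -2247/335 + 8265/22217 = -47152824/7442695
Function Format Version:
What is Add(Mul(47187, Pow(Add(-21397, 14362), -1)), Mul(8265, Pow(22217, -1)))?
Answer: Rational(-47152824, 7442695) ≈ -6.3354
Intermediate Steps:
Add(Mul(47187, Pow(Add(-21397, 14362), -1)), Mul(8265, Pow(22217, -1))) = Add(Mul(47187, Pow(-7035, -1)), Mul(8265, Rational(1, 22217))) = Add(Mul(47187, Rational(-1, 7035)), Rational(8265, 22217)) = Add(Rational(-2247, 335), Rational(8265, 22217)) = Rational(-47152824, 7442695)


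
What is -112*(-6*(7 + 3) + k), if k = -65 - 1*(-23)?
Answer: 11424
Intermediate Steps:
k = -42 (k = -65 + 23 = -42)
-112*(-6*(7 + 3) + k) = -112*(-6*(7 + 3) - 42) = -112*(-6*10 - 42) = -112*(-60 - 42) = -112*(-102) = 11424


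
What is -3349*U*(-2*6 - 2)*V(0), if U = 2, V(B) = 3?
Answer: 281316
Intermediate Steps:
-3349*U*(-2*6 - 2)*V(0) = -3349*2*(-2*6 - 2)*3 = -3349*2*(-12 - 2)*3 = -3349*2*(-14)*3 = -(-93772)*3 = -3349*(-84) = 281316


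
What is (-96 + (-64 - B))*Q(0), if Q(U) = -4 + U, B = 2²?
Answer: 656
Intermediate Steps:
B = 4
(-96 + (-64 - B))*Q(0) = (-96 + (-64 - 1*4))*(-4 + 0) = (-96 + (-64 - 4))*(-4) = (-96 - 68)*(-4) = -164*(-4) = 656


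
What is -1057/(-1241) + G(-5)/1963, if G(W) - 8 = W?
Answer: 2078614/2436083 ≈ 0.85326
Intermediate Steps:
G(W) = 8 + W
-1057/(-1241) + G(-5)/1963 = -1057/(-1241) + (8 - 5)/1963 = -1057*(-1/1241) + 3*(1/1963) = 1057/1241 + 3/1963 = 2078614/2436083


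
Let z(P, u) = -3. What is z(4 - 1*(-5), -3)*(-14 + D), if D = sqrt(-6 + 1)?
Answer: 42 - 3*I*sqrt(5) ≈ 42.0 - 6.7082*I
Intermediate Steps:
D = I*sqrt(5) (D = sqrt(-5) = I*sqrt(5) ≈ 2.2361*I)
z(4 - 1*(-5), -3)*(-14 + D) = -3*(-14 + I*sqrt(5)) = 42 - 3*I*sqrt(5)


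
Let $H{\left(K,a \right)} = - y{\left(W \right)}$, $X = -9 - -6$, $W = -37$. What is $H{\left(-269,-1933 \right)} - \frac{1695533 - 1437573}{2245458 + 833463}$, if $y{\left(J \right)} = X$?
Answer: $\frac{8978803}{3078921} \approx 2.9162$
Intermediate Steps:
$X = -3$ ($X = -9 + 6 = -3$)
$y{\left(J \right)} = -3$
$H{\left(K,a \right)} = 3$ ($H{\left(K,a \right)} = \left(-1\right) \left(-3\right) = 3$)
$H{\left(-269,-1933 \right)} - \frac{1695533 - 1437573}{2245458 + 833463} = 3 - \frac{1695533 - 1437573}{2245458 + 833463} = 3 - \frac{257960}{3078921} = \frac{8978803}{3078921}$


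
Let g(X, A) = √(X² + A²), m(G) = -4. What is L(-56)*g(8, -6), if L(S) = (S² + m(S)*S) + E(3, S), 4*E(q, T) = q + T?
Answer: 66935/2 ≈ 33468.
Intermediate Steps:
E(q, T) = T/4 + q/4 (E(q, T) = (q + T)/4 = (T + q)/4 = T/4 + q/4)
g(X, A) = √(A² + X²)
L(S) = ¾ + S² - 15*S/4 (L(S) = (S² - 4*S) + (S/4 + (¼)*3) = (S² - 4*S) + (S/4 + ¾) = (S² - 4*S) + (¾ + S/4) = ¾ + S² - 15*S/4)
L(-56)*g(8, -6) = (¾ + (-56)² - 15/4*(-56))*√((-6)² + 8²) = (¾ + 3136 + 210)*√(36 + 64) = 13387*√100/4 = (13387/4)*10 = 66935/2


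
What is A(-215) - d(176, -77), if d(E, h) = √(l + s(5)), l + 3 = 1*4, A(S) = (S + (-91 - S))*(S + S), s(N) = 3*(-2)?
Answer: 39130 - I*√5 ≈ 39130.0 - 2.2361*I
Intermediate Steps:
s(N) = -6
A(S) = -182*S
l = 1 (l = -3 + 1*4 = -3 + 4 = 1)
d(E, h) = I*√5 (d(E, h) = √(1 - 6) = √(-5) = I*√5)
A(-215) - d(176, -77) = -182*(-215) - I*√5 = 39130 - I*√5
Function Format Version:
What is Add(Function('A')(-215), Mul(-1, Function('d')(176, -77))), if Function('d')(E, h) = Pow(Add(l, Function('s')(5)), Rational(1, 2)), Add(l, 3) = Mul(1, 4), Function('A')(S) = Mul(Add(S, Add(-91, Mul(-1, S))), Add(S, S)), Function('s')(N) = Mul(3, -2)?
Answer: Add(39130, Mul(-1, I, Pow(5, Rational(1, 2)))) ≈ Add(39130., Mul(-2.2361, I))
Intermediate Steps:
Function('s')(N) = -6
Function('A')(S) = Mul(-182, S) (Function('A')(S) = Mul(-91, Mul(2, S)) = Mul(-182, S))
l = 1 (l = Add(-3, Mul(1, 4)) = Add(-3, 4) = 1)
Function('d')(E, h) = Mul(I, Pow(5, Rational(1, 2))) (Function('d')(E, h) = Pow(Add(1, -6), Rational(1, 2)) = Pow(-5, Rational(1, 2)) = Mul(I, Pow(5, Rational(1, 2))))
Add(Function('A')(-215), Mul(-1, Function('d')(176, -77))) = Add(Mul(-182, -215), Mul(-1, Mul(I, Pow(5, Rational(1, 2))))) = Add(39130, Mul(-1, I, Pow(5, Rational(1, 2))))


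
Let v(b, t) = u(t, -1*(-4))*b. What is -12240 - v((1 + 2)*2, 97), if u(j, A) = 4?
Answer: -12264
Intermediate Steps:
v(b, t) = 4*b
-12240 - v((1 + 2)*2, 97) = -12240 - 4*(1 + 2)*2 = -12240 - 4*3*2 = -12240 - 4*6 = -12240 - 1*24 = -12240 - 24 = -12264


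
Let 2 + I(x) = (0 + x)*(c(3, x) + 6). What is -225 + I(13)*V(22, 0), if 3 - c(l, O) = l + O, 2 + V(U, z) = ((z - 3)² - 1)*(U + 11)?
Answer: -24591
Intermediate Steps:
V(U, z) = -2 + (-1 + (-3 + z)²)*(11 + U) (V(U, z) = -2 + ((z - 3)² - 1)*(U + 11) = -2 + ((-3 + z)² - 1)*(11 + U) = -2 + (-1 + (-3 + z)²)*(11 + U))
c(l, O) = 3 - O - l (c(l, O) = 3 - (l + O) = 3 - (O + l) = 3 + (-O - l) = 3 - O - l)
I(x) = -2 + x*(6 - x) (I(x) = -2 + (0 + x)*((3 - x - 1*3) + 6) = -2 + x*((3 - x - 3) + 6) = -2 + x*(-x + 6) = -2 + x*(6 - x))
-225 + I(13)*V(22, 0) = -225 + (-2 - 1*13² + 6*13)*(-13 - 1*22 + 11*(-3 + 0)² + 22*(-3 + 0)²) = -225 + (-2 - 1*169 + 78)*(-13 - 22 + 11*(-3)² + 22*(-3)²) = -225 + (-2 - 169 + 78)*(-13 - 22 + 11*9 + 22*9) = -225 - 93*(-13 - 22 + 99 + 198) = -225 - 93*262 = -225 - 24366 = -24591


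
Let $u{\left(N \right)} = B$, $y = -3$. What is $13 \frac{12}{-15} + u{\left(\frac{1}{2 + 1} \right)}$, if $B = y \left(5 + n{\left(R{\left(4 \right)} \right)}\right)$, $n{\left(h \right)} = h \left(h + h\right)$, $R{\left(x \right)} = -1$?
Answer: $- \frac{157}{5} \approx -31.4$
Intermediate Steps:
$n{\left(h \right)} = 2 h^{2}$ ($n{\left(h \right)} = h 2 h = 2 h^{2}$)
$B = -21$ ($B = - 3 \left(5 + 2 \left(-1\right)^{2}\right) = - 3 \left(5 + 2 \cdot 1\right) = - 3 \left(5 + 2\right) = \left(-3\right) 7 = -21$)
$u{\left(N \right)} = -21$
$13 \frac{12}{-15} + u{\left(\frac{1}{2 + 1} \right)} = 13 \frac{12}{-15} - 21 = 13 \cdot 12 \left(- \frac{1}{15}\right) - 21 = 13 \left(- \frac{4}{5}\right) - 21 = - \frac{52}{5} - 21 = - \frac{157}{5}$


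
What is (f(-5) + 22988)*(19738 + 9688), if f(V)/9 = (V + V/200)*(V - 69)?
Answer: 7749234109/10 ≈ 7.7492e+8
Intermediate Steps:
f(V) = 1809*V*(-69 + V)/200 (f(V) = 9*((V + V/200)*(V - 69)) = 9*((V + V*(1/200))*(-69 + V)) = 9*((V + V/200)*(-69 + V)) = 9*((201*V/200)*(-69 + V)) = 9*(201*V*(-69 + V)/200) = 1809*V*(-69 + V)/200)
(f(-5) + 22988)*(19738 + 9688) = ((1809/200)*(-5)*(-69 - 5) + 22988)*(19738 + 9688) = ((1809/200)*(-5)*(-74) + 22988)*29426 = (66933/20 + 22988)*29426 = (526693/20)*29426 = 7749234109/10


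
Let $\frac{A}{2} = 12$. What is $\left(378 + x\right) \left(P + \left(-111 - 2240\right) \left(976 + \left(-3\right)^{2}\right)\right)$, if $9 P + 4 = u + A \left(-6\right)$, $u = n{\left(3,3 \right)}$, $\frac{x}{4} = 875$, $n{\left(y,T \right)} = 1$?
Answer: $- \frac{26941451012}{3} \approx -8.9805 \cdot 10^{9}$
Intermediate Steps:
$x = 3500$ ($x = 4 \cdot 875 = 3500$)
$u = 1$
$A = 24$ ($A = 2 \cdot 12 = 24$)
$P = - \frac{49}{3}$ ($P = - \frac{4}{9} + \frac{1 + 24 \left(-6\right)}{9} = - \frac{4}{9} + \frac{1 - 144}{9} = - \frac{4}{9} + \frac{1}{9} \left(-143\right) = - \frac{4}{9} - \frac{143}{9} = - \frac{49}{3} \approx -16.333$)
$\left(378 + x\right) \left(P + \left(-111 - 2240\right) \left(976 + \left(-3\right)^{2}\right)\right) = \left(378 + 3500\right) \left(- \frac{49}{3} + \left(-111 - 2240\right) \left(976 + \left(-3\right)^{2}\right)\right) = 3878 \left(- \frac{49}{3} - 2351 \left(976 + 9\right)\right) = 3878 \left(- \frac{49}{3} - 2315735\right) = 3878 \left(- \frac{6947254}{3}\right) = - \frac{26941451012}{3}$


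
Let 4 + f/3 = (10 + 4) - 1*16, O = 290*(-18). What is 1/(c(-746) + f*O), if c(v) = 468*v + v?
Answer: -1/255914 ≈ -3.9076e-6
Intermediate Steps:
O = -5220
f = -18 (f = -12 + 3*((10 + 4) - 1*16) = -12 + 3*(14 - 16) = -12 + 3*(-2) = -12 - 6 = -18)
c(v) = 469*v
1/(c(-746) + f*O) = 1/(469*(-746) - 18*(-5220)) = 1/(-349874 + 93960) = 1/(-255914) = -1/255914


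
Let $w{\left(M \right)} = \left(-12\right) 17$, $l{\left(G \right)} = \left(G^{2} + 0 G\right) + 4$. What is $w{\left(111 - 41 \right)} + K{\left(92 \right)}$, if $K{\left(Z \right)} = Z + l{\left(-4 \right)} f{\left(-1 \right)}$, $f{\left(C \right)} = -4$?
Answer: $-192$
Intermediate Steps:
$l{\left(G \right)} = 4 + G^{2}$ ($l{\left(G \right)} = \left(G^{2} + 0\right) + 4 = G^{2} + 4 = 4 + G^{2}$)
$w{\left(M \right)} = -204$
$K{\left(Z \right)} = -80 + Z$ ($K{\left(Z \right)} = Z + \left(4 + \left(-4\right)^{2}\right) \left(-4\right) = Z + \left(4 + 16\right) \left(-4\right) = Z + 20 \left(-4\right) = Z - 80 = -80 + Z$)
$w{\left(111 - 41 \right)} + K{\left(92 \right)} = -204 + \left(-80 + 92\right) = -204 + 12 = -192$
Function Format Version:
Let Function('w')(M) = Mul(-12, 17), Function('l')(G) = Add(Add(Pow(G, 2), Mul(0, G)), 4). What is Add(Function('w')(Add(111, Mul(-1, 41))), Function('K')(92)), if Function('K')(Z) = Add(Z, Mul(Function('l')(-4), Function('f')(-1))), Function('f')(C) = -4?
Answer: -192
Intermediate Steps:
Function('l')(G) = Add(4, Pow(G, 2)) (Function('l')(G) = Add(Add(Pow(G, 2), 0), 4) = Add(Pow(G, 2), 4) = Add(4, Pow(G, 2)))
Function('w')(M) = -204
Function('K')(Z) = Add(-80, Z) (Function('K')(Z) = Add(Z, Mul(Add(4, Pow(-4, 2)), -4)) = Add(Z, Mul(Add(4, 16), -4)) = Add(Z, Mul(20, -4)) = Add(Z, -80) = Add(-80, Z))
Add(Function('w')(Add(111, Mul(-1, 41))), Function('K')(92)) = Add(-204, Add(-80, 92)) = Add(-204, 12) = -192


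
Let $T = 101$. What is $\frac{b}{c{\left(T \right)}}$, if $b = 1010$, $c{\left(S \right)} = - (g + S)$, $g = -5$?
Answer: $- \frac{505}{48} \approx -10.521$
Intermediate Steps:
$c{\left(S \right)} = 5 - S$ ($c{\left(S \right)} = - (-5 + S) = 5 - S$)
$\frac{b}{c{\left(T \right)}} = \frac{1010}{5 - 101} = \frac{1010}{-96} = 1010 \left(- \frac{1}{96}\right) = - \frac{505}{48}$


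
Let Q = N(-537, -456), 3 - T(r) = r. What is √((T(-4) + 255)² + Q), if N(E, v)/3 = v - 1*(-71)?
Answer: √67489 ≈ 259.79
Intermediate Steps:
T(r) = 3 - r
N(E, v) = 213 + 3*v (N(E, v) = 3*(v - 1*(-71)) = 3*(v + 71) = 3*(71 + v) = 213 + 3*v)
Q = -1155 (Q = 213 + 3*(-456) = 213 - 1368 = -1155)
√((T(-4) + 255)² + Q) = √(((3 - 1*(-4)) + 255)² - 1155) = √(((3 + 4) + 255)² - 1155) = √((7 + 255)² - 1155) = √(262² - 1155) = √(68644 - 1155) = √67489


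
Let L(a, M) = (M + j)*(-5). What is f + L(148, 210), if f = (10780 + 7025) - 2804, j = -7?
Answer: 13986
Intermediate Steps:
L(a, M) = 35 - 5*M (L(a, M) = (M - 7)*(-5) = (-7 + M)*(-5) = 35 - 5*M)
f = 15001 (f = 17805 - 2804 = 15001)
f + L(148, 210) = 15001 + (35 - 5*210) = 15001 + (35 - 1050) = 15001 - 1015 = 13986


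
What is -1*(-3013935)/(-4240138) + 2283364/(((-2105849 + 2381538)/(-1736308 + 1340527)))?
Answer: -3831864793260931407/1168959405082 ≈ -3.2780e+6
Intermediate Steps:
-1*(-3013935)/(-4240138) + 2283364/(((-2105849 + 2381538)/(-1736308 + 1340527))) = 3013935*(-1/4240138) + 2283364/((275689/(-395781))) = -3013935/4240138 + 2283364/((275689*(-1/395781))) = -3013935/4240138 + 2283364/(-275689/395781) = -3013935/4240138 + 2283364*(-395781/275689) = -3013935/4240138 - 903712087284/275689 = -3831864793260931407/1168959405082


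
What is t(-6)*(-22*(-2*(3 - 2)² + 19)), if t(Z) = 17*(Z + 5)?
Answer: 6358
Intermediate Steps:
t(Z) = 85 + 17*Z (t(Z) = 17*(5 + Z) = 85 + 17*Z)
t(-6)*(-22*(-2*(3 - 2)² + 19)) = (85 + 17*(-6))*(-22*(-2*(3 - 2)² + 19)) = (85 - 102)*(-22*(-2*1² + 19)) = -(-374)*(-2*1 + 19) = -(-374)*(-2 + 19) = -(-374)*17 = -17*(-374) = 6358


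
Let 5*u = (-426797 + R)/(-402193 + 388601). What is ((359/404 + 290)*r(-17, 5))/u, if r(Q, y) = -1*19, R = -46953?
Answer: -3793630839/4784875 ≈ -792.84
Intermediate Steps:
r(Q, y) = -19
u = 47375/6796 (u = ((-426797 - 46953)/(-402193 + 388601))/5 = (-473750/(-13592))/5 = (-473750*(-1/13592))/5 = (⅕)*(236875/6796) = 47375/6796 ≈ 6.9710)
((359/404 + 290)*r(-17, 5))/u = ((359/404 + 290)*(-19))/(47375/6796) = ((359*(1/404) + 290)*(-19))*(6796/47375) = ((359/404 + 290)*(-19))*(6796/47375) = ((117519/404)*(-19))*(6796/47375) = -2232861/404*6796/47375 = -3793630839/4784875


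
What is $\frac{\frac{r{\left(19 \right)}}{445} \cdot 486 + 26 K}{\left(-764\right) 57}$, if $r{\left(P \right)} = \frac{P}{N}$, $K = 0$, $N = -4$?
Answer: $\frac{81}{679960} \approx 0.00011912$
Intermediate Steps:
$r{\left(P \right)} = - \frac{P}{4}$ ($r{\left(P \right)} = \frac{P}{-4} = P \left(- \frac{1}{4}\right) = - \frac{P}{4}$)
$\frac{\frac{r{\left(19 \right)}}{445} \cdot 486 + 26 K}{\left(-764\right) 57} = \frac{\frac{\left(- \frac{1}{4}\right) 19}{445} \cdot 486 + 26 \cdot 0}{\left(-764\right) 57} = \frac{\left(- \frac{19}{4}\right) \frac{1}{445} \cdot 486 + 0}{-43548} = \left(\left(- \frac{19}{1780}\right) 486 + 0\right) \left(- \frac{1}{43548}\right) = \left(- \frac{4617}{890} + 0\right) \left(- \frac{1}{43548}\right) = \left(- \frac{4617}{890}\right) \left(- \frac{1}{43548}\right) = \frac{81}{679960}$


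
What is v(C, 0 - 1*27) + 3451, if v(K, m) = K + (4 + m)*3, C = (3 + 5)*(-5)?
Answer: 3342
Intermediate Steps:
C = -40 (C = 8*(-5) = -40)
v(K, m) = 12 + K + 3*m (v(K, m) = K + (12 + 3*m) = 12 + K + 3*m)
v(C, 0 - 1*27) + 3451 = (12 - 40 + 3*(0 - 1*27)) + 3451 = (12 - 40 + 3*(0 - 27)) + 3451 = (12 - 40 + 3*(-27)) + 3451 = (12 - 40 - 81) + 3451 = -109 + 3451 = 3342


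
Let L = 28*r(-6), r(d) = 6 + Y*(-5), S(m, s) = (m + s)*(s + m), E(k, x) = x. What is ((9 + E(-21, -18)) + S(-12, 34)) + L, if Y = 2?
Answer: 363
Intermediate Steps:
S(m, s) = (m + s)² (S(m, s) = (m + s)*(m + s) = (m + s)²)
r(d) = -4 (r(d) = 6 + 2*(-5) = 6 - 10 = -4)
L = -112 (L = 28*(-4) = -112)
((9 + E(-21, -18)) + S(-12, 34)) + L = ((9 - 18) + (-12 + 34)²) - 112 = (-9 + 22²) - 112 = (-9 + 484) - 112 = 475 - 112 = 363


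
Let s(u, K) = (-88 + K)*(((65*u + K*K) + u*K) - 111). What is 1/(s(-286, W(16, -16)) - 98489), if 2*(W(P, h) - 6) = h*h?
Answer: -1/1895663 ≈ -5.2752e-7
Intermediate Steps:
W(P, h) = 6 + h**2/2 (W(P, h) = 6 + (h*h)/2 = 6 + h**2/2)
s(u, K) = (-88 + K)*(-111 + K**2 + 65*u + K*u) (s(u, K) = (-88 + K)*(((65*u + K**2) + K*u) - 111) = (-88 + K)*(((K**2 + 65*u) + K*u) - 111) = (-88 + K)*((K**2 + 65*u + K*u) - 111) = (-88 + K)*(-111 + K**2 + 65*u + K*u))
1/(s(-286, W(16, -16)) - 98489) = 1/((9768 + (6 + (1/2)*(-16)**2)**3 - 5720*(-286) - 111*(6 + (1/2)*(-16)**2) - 88*(6 + (1/2)*(-16)**2)**2 - 286*(6 + (1/2)*(-16)**2)**2 - 23*(6 + (1/2)*(-16)**2)*(-286)) - 98489) = 1/((9768 + (6 + (1/2)*256)**3 + 1635920 - 111*(6 + (1/2)*256) - 88*(6 + (1/2)*256)**2 - 286*(6 + (1/2)*256)**2 - 23*(6 + (1/2)*256)*(-286)) - 98489) = 1/((9768 + (6 + 128)**3 + 1635920 - 111*(6 + 128) - 88*(6 + 128)**2 - 286*(6 + 128)**2 - 23*(6 + 128)*(-286)) - 98489) = 1/((9768 + 134**3 + 1635920 - 111*134 - 88*134**2 - 286*134**2 - 23*134*(-286)) - 98489) = 1/((9768 + 2406104 + 1635920 - 14874 - 88*17956 - 286*17956 + 881452) - 98489) = 1/((9768 + 2406104 + 1635920 - 14874 - 1580128 - 5135416 + 881452) - 98489) = 1/(-1797174 - 98489) = 1/(-1895663) = -1/1895663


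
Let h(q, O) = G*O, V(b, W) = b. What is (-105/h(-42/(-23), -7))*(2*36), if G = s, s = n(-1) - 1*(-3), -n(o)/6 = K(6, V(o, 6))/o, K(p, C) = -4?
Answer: -360/7 ≈ -51.429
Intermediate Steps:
n(o) = 24/o (n(o) = -(-24)/o = 24/o)
s = -21 (s = 24/(-1) - 1*(-3) = 24*(-1) + 3 = -24 + 3 = -21)
G = -21
h(q, O) = -21*O
(-105/h(-42/(-23), -7))*(2*36) = (-105/((-21*(-7))))*(2*36) = -105/147*72 = -105*1/147*72 = -5/7*72 = -360/7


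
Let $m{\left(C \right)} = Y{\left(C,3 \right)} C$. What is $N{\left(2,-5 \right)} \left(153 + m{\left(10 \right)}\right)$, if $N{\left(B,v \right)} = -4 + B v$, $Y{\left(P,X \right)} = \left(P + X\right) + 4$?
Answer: $-4522$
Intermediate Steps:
$Y{\left(P,X \right)} = 4 + P + X$
$m{\left(C \right)} = C \left(7 + C\right)$ ($m{\left(C \right)} = \left(4 + C + 3\right) C = \left(7 + C\right) C = C \left(7 + C\right)$)
$N{\left(2,-5 \right)} \left(153 + m{\left(10 \right)}\right) = \left(-4 + 2 \left(-5\right)\right) \left(153 + 10 \left(7 + 10\right)\right) = \left(-4 - 10\right) \left(153 + 10 \cdot 17\right) = - 14 \left(153 + 170\right) = \left(-14\right) 323 = -4522$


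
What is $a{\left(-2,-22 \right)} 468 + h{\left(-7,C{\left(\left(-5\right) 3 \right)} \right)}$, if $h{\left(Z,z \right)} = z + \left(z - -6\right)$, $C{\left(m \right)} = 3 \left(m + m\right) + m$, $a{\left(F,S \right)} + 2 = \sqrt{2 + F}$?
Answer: $-1140$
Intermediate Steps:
$a{\left(F,S \right)} = -2 + \sqrt{2 + F}$
$C{\left(m \right)} = 7 m$ ($C{\left(m \right)} = 3 \cdot 2 m + m = 6 m + m = 7 m$)
$h{\left(Z,z \right)} = 6 + 2 z$ ($h{\left(Z,z \right)} = z + \left(z + 6\right) = z + \left(6 + z\right) = 6 + 2 z$)
$a{\left(-2,-22 \right)} 468 + h{\left(-7,C{\left(\left(-5\right) 3 \right)} \right)} = \left(-2 + \sqrt{2 - 2}\right) 468 + \left(6 + 2 \cdot 7 \left(\left(-5\right) 3\right)\right) = \left(-2 + \sqrt{0}\right) 468 + \left(6 + 2 \cdot 7 \left(-15\right)\right) = \left(-2 + 0\right) 468 + \left(6 + 2 \left(-105\right)\right) = \left(-2\right) 468 + \left(6 - 210\right) = -936 - 204 = -1140$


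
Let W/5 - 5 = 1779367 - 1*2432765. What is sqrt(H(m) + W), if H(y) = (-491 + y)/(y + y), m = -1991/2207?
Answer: I*sqrt(12949433141491)/1991 ≈ 1807.4*I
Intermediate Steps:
m = -1991/2207 (m = -1991*1/2207 = -1991/2207 ≈ -0.90213)
H(y) = (-491 + y)/(2*y) (H(y) = (-491 + y)/((2*y)) = (-491 + y)*(1/(2*y)) = (-491 + y)/(2*y))
W = -3266965 (W = 25 + 5*(1779367 - 1*2432765) = 25 + 5*(1779367 - 2432765) = 25 + 5*(-653398) = 25 - 3266990 = -3266965)
sqrt(H(m) + W) = sqrt((-491 - 1991/2207)/(2*(-1991/2207)) - 3266965) = sqrt((1/2)*(-2207/1991)*(-1085628/2207) - 3266965) = sqrt(542814/1991 - 3266965) = sqrt(-6503984501/1991) = I*sqrt(12949433141491)/1991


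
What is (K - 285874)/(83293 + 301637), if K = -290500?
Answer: -288187/192465 ≈ -1.4973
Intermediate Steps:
(K - 285874)/(83293 + 301637) = (-290500 - 285874)/(83293 + 301637) = -576374/384930 = -576374*1/384930 = -288187/192465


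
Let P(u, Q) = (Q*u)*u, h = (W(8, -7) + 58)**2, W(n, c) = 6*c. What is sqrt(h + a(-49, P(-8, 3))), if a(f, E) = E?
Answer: 8*sqrt(7) ≈ 21.166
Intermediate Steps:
h = 256 (h = (6*(-7) + 58)**2 = (-42 + 58)**2 = 16**2 = 256)
P(u, Q) = Q*u**2
sqrt(h + a(-49, P(-8, 3))) = sqrt(256 + 3*(-8)**2) = sqrt(256 + 3*64) = sqrt(256 + 192) = sqrt(448) = 8*sqrt(7)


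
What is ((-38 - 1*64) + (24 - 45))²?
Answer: 15129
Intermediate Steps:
((-38 - 1*64) + (24 - 45))² = ((-38 - 64) - 21)² = (-102 - 21)² = (-123)² = 15129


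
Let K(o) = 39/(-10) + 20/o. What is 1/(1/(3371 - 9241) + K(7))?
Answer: -20545/21429 ≈ -0.95875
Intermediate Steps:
K(o) = -39/10 + 20/o (K(o) = 39*(-⅒) + 20/o = -39/10 + 20/o)
1/(1/(3371 - 9241) + K(7)) = 1/(1/(3371 - 9241) + (-39/10 + 20/7)) = 1/(1/(-5870) + (-39/10 + 20*(⅐))) = 1/(-1/5870 + (-39/10 + 20/7)) = 1/(-1/5870 - 73/70) = 1/(-21429/20545) = -20545/21429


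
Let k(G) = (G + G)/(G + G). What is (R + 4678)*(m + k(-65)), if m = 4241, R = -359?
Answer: 18321198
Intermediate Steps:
k(G) = 1 (k(G) = (2*G)/((2*G)) = (2*G)*(1/(2*G)) = 1)
(R + 4678)*(m + k(-65)) = (-359 + 4678)*(4241 + 1) = 4319*4242 = 18321198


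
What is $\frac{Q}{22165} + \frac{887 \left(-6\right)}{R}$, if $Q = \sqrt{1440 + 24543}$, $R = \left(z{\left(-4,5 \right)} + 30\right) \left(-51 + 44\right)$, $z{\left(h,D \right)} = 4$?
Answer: $\frac{2661}{119} + \frac{3 \sqrt{2887}}{22165} \approx 22.369$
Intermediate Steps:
$R = -238$ ($R = \left(4 + 30\right) \left(-51 + 44\right) = 34 \left(-7\right) = -238$)
$Q = 3 \sqrt{2887}$ ($Q = \sqrt{25983} = 3 \sqrt{2887} \approx 161.19$)
$\frac{Q}{22165} + \frac{887 \left(-6\right)}{R} = \frac{3 \sqrt{2887}}{22165} + \frac{887 \left(-6\right)}{-238} = 3 \sqrt{2887} \cdot \frac{1}{22165} - - \frac{2661}{119} = \frac{3 \sqrt{2887}}{22165} + \frac{2661}{119} = \frac{2661}{119} + \frac{3 \sqrt{2887}}{22165}$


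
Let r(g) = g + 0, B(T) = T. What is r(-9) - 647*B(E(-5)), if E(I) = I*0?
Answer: -9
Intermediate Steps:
E(I) = 0
r(g) = g
r(-9) - 647*B(E(-5)) = -9 - 647*0 = -9 + 0 = -9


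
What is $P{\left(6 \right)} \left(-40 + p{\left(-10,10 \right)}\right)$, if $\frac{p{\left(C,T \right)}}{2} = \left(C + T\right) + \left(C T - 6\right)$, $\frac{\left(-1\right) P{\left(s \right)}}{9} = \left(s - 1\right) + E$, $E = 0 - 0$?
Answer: $11340$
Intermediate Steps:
$E = 0$ ($E = 0 + 0 = 0$)
$P{\left(s \right)} = 9 - 9 s$ ($P{\left(s \right)} = - 9 \left(\left(s - 1\right) + 0\right) = - 9 \left(\left(-1 + s\right) + 0\right) = - 9 \left(-1 + s\right) = 9 - 9 s$)
$p{\left(C,T \right)} = -12 + 2 C + 2 T + 2 C T$ ($p{\left(C,T \right)} = 2 \left(\left(C + T\right) + \left(C T - 6\right)\right) = 2 \left(\left(C + T\right) + \left(-6 + C T\right)\right) = 2 \left(-6 + C + T + C T\right) = -12 + 2 C + 2 T + 2 C T$)
$P{\left(6 \right)} \left(-40 + p{\left(-10,10 \right)}\right) = \left(9 - 54\right) \left(-40 + \left(-12 + 2 \left(-10\right) + 2 \cdot 10 + 2 \left(-10\right) 10\right)\right) = \left(9 - 54\right) \left(-40 - 212\right) = - 45 \left(-40 - 212\right) = \left(-45\right) \left(-252\right) = 11340$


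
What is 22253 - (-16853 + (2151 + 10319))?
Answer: 26636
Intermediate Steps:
22253 - (-16853 + (2151 + 10319)) = 22253 - (-16853 + 12470) = 22253 - 1*(-4383) = 22253 + 4383 = 26636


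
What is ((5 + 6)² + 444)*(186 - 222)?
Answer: -20340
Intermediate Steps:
((5 + 6)² + 444)*(186 - 222) = (11² + 444)*(-36) = (121 + 444)*(-36) = 565*(-36) = -20340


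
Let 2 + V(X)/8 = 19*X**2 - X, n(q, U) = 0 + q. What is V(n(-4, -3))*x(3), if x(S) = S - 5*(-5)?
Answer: 68544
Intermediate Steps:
n(q, U) = q
x(S) = 25 + S (x(S) = S + 25 = 25 + S)
V(X) = -16 - 8*X + 152*X**2 (V(X) = -16 + 8*(19*X**2 - X) = -16 + 8*(-X + 19*X**2) = -16 + (-8*X + 152*X**2) = -16 - 8*X + 152*X**2)
V(n(-4, -3))*x(3) = (-16 - 8*(-4) + 152*(-4)**2)*(25 + 3) = (-16 + 32 + 152*16)*28 = (-16 + 32 + 2432)*28 = 2448*28 = 68544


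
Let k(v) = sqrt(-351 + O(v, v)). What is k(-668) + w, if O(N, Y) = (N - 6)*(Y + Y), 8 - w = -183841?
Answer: 183849 + sqrt(900113) ≈ 1.8480e+5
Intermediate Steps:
w = 183849 (w = 8 - 1*(-183841) = 8 + 183841 = 183849)
O(N, Y) = 2*Y*(-6 + N) (O(N, Y) = (-6 + N)*(2*Y) = 2*Y*(-6 + N))
k(v) = sqrt(-351 + 2*v*(-6 + v))
k(-668) + w = sqrt(-351 + 2*(-668)*(-6 - 668)) + 183849 = sqrt(-351 + 2*(-668)*(-674)) + 183849 = sqrt(-351 + 900464) + 183849 = sqrt(900113) + 183849 = 183849 + sqrt(900113)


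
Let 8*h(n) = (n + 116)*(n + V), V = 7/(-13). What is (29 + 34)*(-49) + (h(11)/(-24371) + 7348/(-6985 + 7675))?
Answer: -336257984498/109303935 ≈ -3076.4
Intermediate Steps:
V = -7/13 (V = 7*(-1/13) = -7/13 ≈ -0.53846)
h(n) = (116 + n)*(-7/13 + n)/8 (h(n) = ((n + 116)*(n - 7/13))/8 = ((116 + n)*(-7/13 + n))/8 = (116 + n)*(-7/13 + n)/8)
(29 + 34)*(-49) + (h(11)/(-24371) + 7348/(-6985 + 7675)) = (29 + 34)*(-49) + ((-203/26 + (⅛)*11² + (1501/104)*11)/(-24371) + 7348/(-6985 + 7675)) = 63*(-49) + ((-203/26 + (⅛)*121 + 16511/104)*(-1/24371) + 7348/690) = -3087 + ((-203/26 + 121/8 + 16511/104)*(-1/24371) + 7348*(1/690)) = -3087 + ((2159/13)*(-1/24371) + 3674/345) = -3087 + (-2159/316823 + 3674/345) = -3087 + 1163262847/109303935 = -336257984498/109303935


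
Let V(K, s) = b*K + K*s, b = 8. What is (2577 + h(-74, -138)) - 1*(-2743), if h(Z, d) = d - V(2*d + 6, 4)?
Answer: 8422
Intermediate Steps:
V(K, s) = 8*K + K*s
h(Z, d) = -72 - 23*d (h(Z, d) = d - (2*d + 6)*(8 + 4) = d - (6 + 2*d)*12 = d - (72 + 24*d) = d + (-72 - 24*d) = -72 - 23*d)
(2577 + h(-74, -138)) - 1*(-2743) = (2577 + (-72 - 23*(-138))) - 1*(-2743) = (2577 + (-72 + 3174)) + 2743 = (2577 + 3102) + 2743 = 5679 + 2743 = 8422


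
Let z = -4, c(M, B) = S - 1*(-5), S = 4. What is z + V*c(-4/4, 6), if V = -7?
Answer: -67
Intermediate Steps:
c(M, B) = 9 (c(M, B) = 4 - 1*(-5) = 4 + 5 = 9)
z + V*c(-4/4, 6) = -4 - 7*9 = -4 - 63 = -67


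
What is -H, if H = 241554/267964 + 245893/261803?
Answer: -64565016857/35076889546 ≈ -1.8407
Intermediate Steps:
H = 64565016857/35076889546 (H = 241554*(1/267964) + 245893*(1/261803) = 120777/133982 + 245893/261803 = 64565016857/35076889546 ≈ 1.8407)
-H = -1*64565016857/35076889546 = -64565016857/35076889546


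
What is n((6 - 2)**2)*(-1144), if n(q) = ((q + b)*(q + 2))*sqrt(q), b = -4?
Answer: -988416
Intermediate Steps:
n(q) = sqrt(q)*(-4 + q)*(2 + q) (n(q) = ((q - 4)*(q + 2))*sqrt(q) = ((-4 + q)*(2 + q))*sqrt(q) = sqrt(q)*(-4 + q)*(2 + q))
n((6 - 2)**2)*(-1144) = (sqrt((6 - 2)**2)*(-8 + ((6 - 2)**2)**2 - 2*(6 - 2)**2))*(-1144) = (sqrt(4**2)*(-8 + (4**2)**2 - 2*4**2))*(-1144) = (sqrt(16)*(-8 + 16**2 - 2*16))*(-1144) = (4*(-8 + 256 - 32))*(-1144) = (4*216)*(-1144) = 864*(-1144) = -988416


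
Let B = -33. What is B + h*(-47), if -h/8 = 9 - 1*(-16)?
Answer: 9367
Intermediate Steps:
h = -200 (h = -8*(9 - 1*(-16)) = -8*(9 + 16) = -8*25 = -200)
B + h*(-47) = -33 - 200*(-47) = -33 + 9400 = 9367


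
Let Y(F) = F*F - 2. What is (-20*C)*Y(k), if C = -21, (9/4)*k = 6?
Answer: 6440/3 ≈ 2146.7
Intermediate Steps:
k = 8/3 (k = (4/9)*6 = 8/3 ≈ 2.6667)
Y(F) = -2 + F² (Y(F) = F² - 2 = -2 + F²)
(-20*C)*Y(k) = (-20*(-21))*(-2 + (8/3)²) = 420*(-2 + 64/9) = 420*(46/9) = 6440/3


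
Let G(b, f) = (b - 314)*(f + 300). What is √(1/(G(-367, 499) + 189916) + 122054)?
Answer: √15312866182465083/354203 ≈ 349.36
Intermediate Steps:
G(b, f) = (-314 + b)*(300 + f)
√(1/(G(-367, 499) + 189916) + 122054) = √(1/((-94200 - 314*499 + 300*(-367) - 367*499) + 189916) + 122054) = √(1/((-94200 - 156686 - 110100 - 183133) + 189916) + 122054) = √(1/(-544119 + 189916) + 122054) = √(1/(-354203) + 122054) = √(-1/354203 + 122054) = √(43231892961/354203) = √15312866182465083/354203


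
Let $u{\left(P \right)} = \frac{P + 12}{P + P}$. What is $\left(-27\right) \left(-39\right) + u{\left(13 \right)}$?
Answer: $\frac{27403}{26} \approx 1054.0$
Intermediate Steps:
$u{\left(P \right)} = \frac{12 + P}{2 P}$
$\left(-27\right) \left(-39\right) + u{\left(13 \right)} = \left(-27\right) \left(-39\right) + \frac{12 + 13}{2 \cdot 13} = 1053 + \frac{1}{2} \cdot \frac{1}{13} \cdot 25 = 1053 + \frac{25}{26} = \frac{27403}{26}$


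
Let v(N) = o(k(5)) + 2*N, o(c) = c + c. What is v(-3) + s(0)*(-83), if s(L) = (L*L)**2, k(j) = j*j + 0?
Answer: 44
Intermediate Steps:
k(j) = j**2 (k(j) = j**2 + 0 = j**2)
s(L) = L**4 (s(L) = (L**2)**2 = L**4)
o(c) = 2*c
v(N) = 50 + 2*N (v(N) = 2*5**2 + 2*N = 2*25 + 2*N = 50 + 2*N)
v(-3) + s(0)*(-83) = (50 + 2*(-3)) + 0**4*(-83) = (50 - 6) + 0*(-83) = 44 + 0 = 44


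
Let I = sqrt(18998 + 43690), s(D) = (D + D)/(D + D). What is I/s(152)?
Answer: 4*sqrt(3918) ≈ 250.38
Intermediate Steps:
s(D) = 1 (s(D) = (2*D)/((2*D)) = (2*D)*(1/(2*D)) = 1)
I = 4*sqrt(3918) (I = sqrt(62688) = 4*sqrt(3918) ≈ 250.38)
I/s(152) = (4*sqrt(3918))/1 = (4*sqrt(3918))*1 = 4*sqrt(3918)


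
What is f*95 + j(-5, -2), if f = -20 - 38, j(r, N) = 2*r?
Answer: -5520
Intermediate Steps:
f = -58
f*95 + j(-5, -2) = -58*95 + 2*(-5) = -5510 - 10 = -5520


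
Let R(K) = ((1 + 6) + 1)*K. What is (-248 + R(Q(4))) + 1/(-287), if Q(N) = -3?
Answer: -78065/287 ≈ -272.00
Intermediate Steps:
R(K) = 8*K (R(K) = (7 + 1)*K = 8*K)
(-248 + R(Q(4))) + 1/(-287) = (-248 + 8*(-3)) + 1/(-287) = (-248 - 24) - 1/287 = -272 - 1/287 = -78065/287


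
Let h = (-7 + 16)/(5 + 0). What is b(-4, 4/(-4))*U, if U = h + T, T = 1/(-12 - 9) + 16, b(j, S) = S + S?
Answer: -3728/105 ≈ -35.505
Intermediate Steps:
b(j, S) = 2*S
h = 9/5 ≈ 1.8000
T = 335/21 (T = 1/(-21) + 16 = -1/21 + 16 = 335/21 ≈ 15.952)
U = 1864/105 (U = 9/5 + 335/21 = 1864/105 ≈ 17.752)
b(-4, 4/(-4))*U = (2*(4/(-4)))*(1864/105) = (2*(4*(-¼)))*(1864/105) = (2*(-1))*(1864/105) = -2*1864/105 = -3728/105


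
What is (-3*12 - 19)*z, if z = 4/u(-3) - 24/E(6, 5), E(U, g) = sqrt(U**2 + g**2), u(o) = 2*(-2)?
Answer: 55 + 1320*sqrt(61)/61 ≈ 224.01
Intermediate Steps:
u(o) = -4
z = -1 - 24*sqrt(61)/61 (z = 4/(-4) - 24/sqrt(6**2 + 5**2) = 4*(-1/4) - 24/sqrt(36 + 25) = -1 - 24*sqrt(61)/61 ≈ -4.0729)
(-3*12 - 19)*z = (-3*12 - 19)*(-1 - 24*sqrt(61)/61) = (-36 - 19)*(-1 - 24*sqrt(61)/61) = -55*(-1 - 24*sqrt(61)/61) = 55 + 1320*sqrt(61)/61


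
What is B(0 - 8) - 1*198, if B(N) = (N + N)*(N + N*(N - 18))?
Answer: -3398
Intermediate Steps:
B(N) = 2*N*(N + N*(-18 + N)) (B(N) = (2*N)*(N + N*(-18 + N)) = 2*N*(N + N*(-18 + N)))
B(0 - 8) - 1*198 = 2*(0 - 8)**2*(-17 + (0 - 8)) - 1*198 = 2*(-8)**2*(-17 - 8) - 198 = 2*64*(-25) - 198 = -3200 - 198 = -3398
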